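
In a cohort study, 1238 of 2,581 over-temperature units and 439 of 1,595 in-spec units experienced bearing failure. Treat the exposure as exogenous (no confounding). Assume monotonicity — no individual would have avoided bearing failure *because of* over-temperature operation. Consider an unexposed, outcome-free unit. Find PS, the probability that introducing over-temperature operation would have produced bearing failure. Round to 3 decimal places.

p₁ = P(outcome | exposed) = 1238/2581 = 0.47966
p₀ = P(outcome | unexposed) = 439/1595 = 0.27524
Under exogeneity and monotonicity, PS = (p₁ − p₀) / (1 − p₀).
PS = (0.47966 − 0.27524) / (1 − 0.27524) = 0.20442 / 0.72476 ≈ 0.2821

PS ≈ 0.282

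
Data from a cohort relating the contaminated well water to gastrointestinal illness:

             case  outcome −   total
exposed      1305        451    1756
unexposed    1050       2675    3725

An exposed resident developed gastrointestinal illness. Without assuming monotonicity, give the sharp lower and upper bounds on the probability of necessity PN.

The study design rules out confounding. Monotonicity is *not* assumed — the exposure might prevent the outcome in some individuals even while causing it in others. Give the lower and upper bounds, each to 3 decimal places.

p₁ = P(outcome | exposed) = 1305/1756 = 0.74317
p₀ = P(outcome | unexposed) = 1050/3725 = 0.28188
Under exogeneity alone the bounds on PN are max{0,(p₁−p₀)/p₁} ≤ PN ≤ min{1,(1−p₀)/p₁}.
  lower = (p₁ − p₀)/p₁ = 0.46129 / 0.74317 ≈ 0.6207
  upper = min{1, (1 − p₀)/p₁} = 0.71812 / 0.74317 ≈ 0.9663

0.621 ≤ PN ≤ 0.966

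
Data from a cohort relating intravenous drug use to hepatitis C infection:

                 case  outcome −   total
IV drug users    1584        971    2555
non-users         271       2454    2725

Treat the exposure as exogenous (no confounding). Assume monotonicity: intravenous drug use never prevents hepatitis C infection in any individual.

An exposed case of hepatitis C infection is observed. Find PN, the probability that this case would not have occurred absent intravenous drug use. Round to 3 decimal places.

p₁ = P(outcome | exposed) = 1584/2555 = 0.61996
p₀ = P(outcome | unexposed) = 271/2725 = 0.09945
Under exogeneity and monotonicity, PN = (p₁ − p₀) / p₁.
PN = (0.61996 − 0.09945) / 0.61996 = 0.52051 / 0.61996 ≈ 0.8396

PN ≈ 0.840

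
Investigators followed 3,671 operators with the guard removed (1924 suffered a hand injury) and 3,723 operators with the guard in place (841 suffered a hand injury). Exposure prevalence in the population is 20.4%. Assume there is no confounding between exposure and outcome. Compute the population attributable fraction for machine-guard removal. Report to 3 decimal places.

p₁ = P(outcome | exposed) = 1924/3671 = 0.52411
p₀ = P(outcome | unexposed) = 841/3723 = 0.22589
Overall risk P(Y=1) = π·p₁ + (1−π)·p₀ = 0.204×0.52411 + 0.796×0.22589 = 0.28673.
Under exogeneity, PAF = [P(Y=1) − p₀] / P(Y=1).
PAF = (0.28673 − 0.22589) / 0.28673 ≈ 0.2122

PAF ≈ 0.212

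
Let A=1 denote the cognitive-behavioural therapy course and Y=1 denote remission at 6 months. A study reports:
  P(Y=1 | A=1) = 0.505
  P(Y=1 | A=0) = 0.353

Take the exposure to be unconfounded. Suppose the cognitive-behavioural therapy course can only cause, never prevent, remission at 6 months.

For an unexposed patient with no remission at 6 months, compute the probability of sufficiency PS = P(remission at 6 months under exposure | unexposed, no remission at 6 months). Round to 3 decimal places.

PS ≈ 0.235

Let p₁ = 0.505, p₀ = 0.353.
Under exogeneity and monotonicity, PS = (p₁ − p₀) / (1 − p₀).
PS = (0.505 − 0.353) / (1 − 0.353) = 0.152 / 0.647 ≈ 0.2349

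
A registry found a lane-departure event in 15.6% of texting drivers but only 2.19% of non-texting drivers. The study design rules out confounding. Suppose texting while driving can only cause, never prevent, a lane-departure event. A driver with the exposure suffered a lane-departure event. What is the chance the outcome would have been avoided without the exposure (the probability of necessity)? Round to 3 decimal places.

PN ≈ 0.860

p₁ = 0.156, p₀ = 0.0219.
Under exogeneity and monotonicity, PN = (p₁ − p₀) / p₁.
PN = (0.156 − 0.0219) / 0.156 = 0.1341 / 0.156 ≈ 0.8596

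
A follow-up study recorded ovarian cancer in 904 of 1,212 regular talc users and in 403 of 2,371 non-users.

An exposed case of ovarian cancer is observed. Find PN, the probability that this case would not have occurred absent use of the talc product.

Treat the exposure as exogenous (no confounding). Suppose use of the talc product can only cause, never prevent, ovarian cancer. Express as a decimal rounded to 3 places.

PN ≈ 0.772

p₁ = P(outcome | exposed) = 904/1212 = 0.74587
p₀ = P(outcome | unexposed) = 403/2371 = 0.16997
Under exogeneity and monotonicity, PN = (p₁ − p₀) / p₁.
PN = (0.74587 − 0.16997) / 0.74587 = 0.5759 / 0.74587 ≈ 0.7721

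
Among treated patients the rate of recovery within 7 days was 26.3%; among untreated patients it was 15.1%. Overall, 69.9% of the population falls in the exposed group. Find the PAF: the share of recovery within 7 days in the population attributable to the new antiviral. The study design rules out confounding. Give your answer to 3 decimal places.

p₁ = 0.263, p₀ = 0.151.
Overall risk P(Y=1) = π·p₁ + (1−π)·p₀ = 0.699×0.263 + 0.301×0.151 = 0.22929.
Under exogeneity, PAF = [P(Y=1) − p₀] / P(Y=1).
PAF = (0.22929 − 0.151) / 0.22929 ≈ 0.3414

PAF ≈ 0.341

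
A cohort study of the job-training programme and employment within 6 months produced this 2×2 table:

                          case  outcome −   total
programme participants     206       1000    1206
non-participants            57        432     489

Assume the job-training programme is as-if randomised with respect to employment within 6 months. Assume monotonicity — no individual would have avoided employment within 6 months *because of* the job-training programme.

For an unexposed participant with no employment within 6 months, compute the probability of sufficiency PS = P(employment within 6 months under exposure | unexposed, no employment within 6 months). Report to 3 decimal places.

PS ≈ 0.061

p₁ = P(outcome | exposed) = 206/1206 = 0.17081
p₀ = P(outcome | unexposed) = 57/489 = 0.11656
Under exogeneity and monotonicity, PS = (p₁ − p₀) / (1 − p₀).
PS = (0.17081 − 0.11656) / (1 − 0.11656) = 0.054248 / 0.88344 ≈ 0.0614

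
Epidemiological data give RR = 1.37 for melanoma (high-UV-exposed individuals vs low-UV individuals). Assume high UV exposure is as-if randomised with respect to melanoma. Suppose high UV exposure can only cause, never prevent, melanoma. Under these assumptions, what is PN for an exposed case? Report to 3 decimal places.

Under exogeneity and monotonicity, PN = (RR − 1) / RR = 1 − 1/RR.
PN = (1.37 − 1) / 1.37 = 0.37 / 1.37 ≈ 0.2701

PN ≈ 0.270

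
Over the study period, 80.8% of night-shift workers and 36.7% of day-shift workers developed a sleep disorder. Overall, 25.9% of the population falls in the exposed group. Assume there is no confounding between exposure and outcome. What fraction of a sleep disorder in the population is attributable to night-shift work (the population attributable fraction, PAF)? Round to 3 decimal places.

PAF ≈ 0.237

p₁ = 0.808, p₀ = 0.367.
Overall risk P(Y=1) = π·p₁ + (1−π)·p₀ = 0.259×0.808 + 0.741×0.367 = 0.48122.
Under exogeneity, PAF = [P(Y=1) − p₀] / P(Y=1).
PAF = (0.48122 − 0.367) / 0.48122 ≈ 0.2374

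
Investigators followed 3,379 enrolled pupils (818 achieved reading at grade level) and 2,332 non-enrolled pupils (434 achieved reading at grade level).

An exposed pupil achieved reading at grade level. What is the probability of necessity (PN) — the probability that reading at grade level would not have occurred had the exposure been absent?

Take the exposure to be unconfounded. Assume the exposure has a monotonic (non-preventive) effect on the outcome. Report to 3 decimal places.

p₁ = P(outcome | exposed) = 818/3379 = 0.24208
p₀ = P(outcome | unexposed) = 434/2332 = 0.18611
Under exogeneity and monotonicity, PN = (p₁ − p₀) / p₁.
PN = (0.24208 − 0.18611) / 0.24208 = 0.055977 / 0.24208 ≈ 0.2312

PN ≈ 0.231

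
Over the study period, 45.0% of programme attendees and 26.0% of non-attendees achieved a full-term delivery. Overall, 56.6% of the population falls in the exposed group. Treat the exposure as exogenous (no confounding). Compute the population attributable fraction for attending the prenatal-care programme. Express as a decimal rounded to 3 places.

p₁ = 0.45, p₀ = 0.26.
Overall risk P(Y=1) = π·p₁ + (1−π)·p₀ = 0.566×0.45 + 0.434×0.26 = 0.36754.
Under exogeneity, PAF = [P(Y=1) − p₀] / P(Y=1).
PAF = (0.36754 − 0.26) / 0.36754 ≈ 0.2926

PAF ≈ 0.293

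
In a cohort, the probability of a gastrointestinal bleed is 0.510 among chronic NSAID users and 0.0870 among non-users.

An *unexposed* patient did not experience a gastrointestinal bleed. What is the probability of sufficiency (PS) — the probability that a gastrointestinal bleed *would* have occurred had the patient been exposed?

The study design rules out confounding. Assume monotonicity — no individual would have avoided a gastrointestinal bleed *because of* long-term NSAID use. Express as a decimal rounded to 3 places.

PS ≈ 0.463

Let p₁ = 0.51, p₀ = 0.087.
Under exogeneity and monotonicity, PS = (p₁ − p₀) / (1 − p₀).
PS = (0.51 − 0.087) / (1 − 0.087) = 0.423 / 0.913 ≈ 0.4633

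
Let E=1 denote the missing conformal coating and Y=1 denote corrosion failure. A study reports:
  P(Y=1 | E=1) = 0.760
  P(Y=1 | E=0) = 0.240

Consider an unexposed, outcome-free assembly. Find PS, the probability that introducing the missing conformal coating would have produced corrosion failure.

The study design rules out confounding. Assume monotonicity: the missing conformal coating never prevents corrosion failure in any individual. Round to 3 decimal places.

Let p₁ = 0.76, p₀ = 0.24.
Under exogeneity and monotonicity, PS = (p₁ − p₀) / (1 − p₀).
PS = (0.76 − 0.24) / (1 − 0.24) = 0.52 / 0.76 ≈ 0.6842

PS ≈ 0.684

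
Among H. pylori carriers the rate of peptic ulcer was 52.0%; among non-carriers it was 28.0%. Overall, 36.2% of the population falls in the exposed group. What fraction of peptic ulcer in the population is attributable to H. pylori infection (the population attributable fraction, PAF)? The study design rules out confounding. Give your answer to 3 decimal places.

PAF ≈ 0.237

p₁ = 0.52, p₀ = 0.28.
Overall risk P(Y=1) = π·p₁ + (1−π)·p₀ = 0.362×0.52 + 0.638×0.28 = 0.36688.
Under exogeneity, PAF = [P(Y=1) − p₀] / P(Y=1).
PAF = (0.36688 − 0.28) / 0.36688 ≈ 0.2368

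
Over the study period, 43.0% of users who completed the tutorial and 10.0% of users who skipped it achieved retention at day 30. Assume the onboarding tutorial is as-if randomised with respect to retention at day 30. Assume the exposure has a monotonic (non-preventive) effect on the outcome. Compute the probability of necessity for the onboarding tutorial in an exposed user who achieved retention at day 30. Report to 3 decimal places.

p₁ = 0.43, p₀ = 0.1.
Under exogeneity and monotonicity, PN = (p₁ − p₀) / p₁.
PN = (0.43 − 0.1) / 0.43 = 0.33 / 0.43 ≈ 0.7674

PN ≈ 0.767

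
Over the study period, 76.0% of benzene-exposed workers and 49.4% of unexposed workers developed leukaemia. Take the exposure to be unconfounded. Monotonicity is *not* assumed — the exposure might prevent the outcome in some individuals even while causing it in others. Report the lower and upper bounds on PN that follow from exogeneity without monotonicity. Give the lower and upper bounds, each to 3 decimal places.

p₁ = 0.76, p₀ = 0.494.
Under exogeneity alone the bounds on PN are max{0,(p₁−p₀)/p₁} ≤ PN ≤ min{1,(1−p₀)/p₁}.
  lower = (p₁ − p₀)/p₁ = 0.266 / 0.76 ≈ 0.3500
  upper = min{1, (1 − p₀)/p₁} = 0.506 / 0.76 ≈ 0.6658

0.350 ≤ PN ≤ 0.666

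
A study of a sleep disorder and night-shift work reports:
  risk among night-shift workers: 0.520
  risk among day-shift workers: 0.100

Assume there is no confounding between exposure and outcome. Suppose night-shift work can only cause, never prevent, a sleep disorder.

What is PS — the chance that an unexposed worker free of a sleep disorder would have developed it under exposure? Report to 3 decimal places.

PS ≈ 0.467

Let p₁ = 0.52, p₀ = 0.1.
Under exogeneity and monotonicity, PS = (p₁ − p₀) / (1 − p₀).
PS = (0.52 − 0.1) / (1 − 0.1) = 0.42 / 0.9 ≈ 0.4667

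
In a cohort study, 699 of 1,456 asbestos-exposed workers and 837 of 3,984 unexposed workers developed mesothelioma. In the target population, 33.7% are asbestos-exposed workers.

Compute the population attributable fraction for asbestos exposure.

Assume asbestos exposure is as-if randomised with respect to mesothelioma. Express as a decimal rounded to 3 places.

p₁ = P(outcome | exposed) = 699/1456 = 0.48008
p₀ = P(outcome | unexposed) = 837/3984 = 0.21009
Overall risk P(Y=1) = π·p₁ + (1−π)·p₀ = 0.337×0.48008 + 0.663×0.21009 = 0.30108.
Under exogeneity, PAF = [P(Y=1) − p₀] / P(Y=1).
PAF = (0.30108 − 0.21009) / 0.30108 ≈ 0.3022

PAF ≈ 0.302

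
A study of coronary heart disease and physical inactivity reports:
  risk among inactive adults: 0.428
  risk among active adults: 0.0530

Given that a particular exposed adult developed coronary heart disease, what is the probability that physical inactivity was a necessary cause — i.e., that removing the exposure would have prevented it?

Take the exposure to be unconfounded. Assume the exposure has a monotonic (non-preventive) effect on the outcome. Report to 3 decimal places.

Let p₁ = 0.428, p₀ = 0.053.
Under exogeneity and monotonicity, PN = (p₁ − p₀) / p₁.
PN = (0.428 − 0.053) / 0.428 = 0.375 / 0.428 ≈ 0.8762

PN ≈ 0.876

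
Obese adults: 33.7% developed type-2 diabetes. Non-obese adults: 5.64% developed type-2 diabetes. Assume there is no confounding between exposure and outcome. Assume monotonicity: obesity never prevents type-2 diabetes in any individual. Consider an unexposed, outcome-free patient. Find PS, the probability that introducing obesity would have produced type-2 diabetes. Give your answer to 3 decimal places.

p₁ = 0.337, p₀ = 0.0564.
Under exogeneity and monotonicity, PS = (p₁ − p₀) / (1 − p₀).
PS = (0.337 − 0.0564) / (1 − 0.0564) = 0.2806 / 0.9436 ≈ 0.2974

PS ≈ 0.297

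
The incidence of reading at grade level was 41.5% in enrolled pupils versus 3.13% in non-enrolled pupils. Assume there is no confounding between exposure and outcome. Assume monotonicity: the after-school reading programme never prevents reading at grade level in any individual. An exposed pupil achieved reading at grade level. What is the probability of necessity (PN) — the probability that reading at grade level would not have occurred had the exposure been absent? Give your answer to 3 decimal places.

p₁ = 0.415, p₀ = 0.0313.
Under exogeneity and monotonicity, PN = (p₁ − p₀) / p₁.
PN = (0.415 − 0.0313) / 0.415 = 0.3837 / 0.415 ≈ 0.9246

PN ≈ 0.925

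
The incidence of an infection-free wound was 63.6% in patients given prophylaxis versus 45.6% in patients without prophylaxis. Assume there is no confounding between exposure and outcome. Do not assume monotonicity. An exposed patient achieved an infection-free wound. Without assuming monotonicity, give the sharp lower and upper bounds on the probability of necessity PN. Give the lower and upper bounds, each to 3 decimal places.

0.283 ≤ PN ≤ 0.855

p₁ = 0.636, p₀ = 0.456.
Under exogeneity alone the bounds on PN are max{0,(p₁−p₀)/p₁} ≤ PN ≤ min{1,(1−p₀)/p₁}.
  lower = (p₁ − p₀)/p₁ = 0.18 / 0.636 ≈ 0.2830
  upper = min{1, (1 − p₀)/p₁} = 0.544 / 0.636 ≈ 0.8553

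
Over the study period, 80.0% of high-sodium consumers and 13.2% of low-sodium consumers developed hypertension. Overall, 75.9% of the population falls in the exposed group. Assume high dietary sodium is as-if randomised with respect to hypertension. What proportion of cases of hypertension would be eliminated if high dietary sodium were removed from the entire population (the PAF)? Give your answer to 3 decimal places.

PAF ≈ 0.793

p₁ = 0.8, p₀ = 0.132.
Overall risk P(Y=1) = π·p₁ + (1−π)·p₀ = 0.759×0.8 + 0.241×0.132 = 0.63901.
Under exogeneity, PAF = [P(Y=1) − p₀] / P(Y=1).
PAF = (0.63901 − 0.132) / 0.63901 ≈ 0.7934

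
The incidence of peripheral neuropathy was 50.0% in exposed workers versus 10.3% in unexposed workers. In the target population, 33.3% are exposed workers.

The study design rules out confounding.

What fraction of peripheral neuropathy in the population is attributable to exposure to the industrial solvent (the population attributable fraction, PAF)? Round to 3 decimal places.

PAF ≈ 0.562

p₁ = 0.5, p₀ = 0.103.
Overall risk P(Y=1) = π·p₁ + (1−π)·p₀ = 0.333×0.5 + 0.667×0.103 = 0.2352.
Under exogeneity, PAF = [P(Y=1) − p₀] / P(Y=1).
PAF = (0.2352 − 0.103) / 0.2352 ≈ 0.5621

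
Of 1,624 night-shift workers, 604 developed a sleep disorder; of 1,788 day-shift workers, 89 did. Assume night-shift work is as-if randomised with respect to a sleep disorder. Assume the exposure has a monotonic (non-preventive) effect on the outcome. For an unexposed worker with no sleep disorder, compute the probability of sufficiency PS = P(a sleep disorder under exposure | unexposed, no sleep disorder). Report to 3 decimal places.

p₁ = P(outcome | exposed) = 604/1624 = 0.37192
p₀ = P(outcome | unexposed) = 89/1788 = 0.049776
Under exogeneity and monotonicity, PS = (p₁ − p₀) / (1 − p₀).
PS = (0.37192 − 0.049776) / (1 − 0.049776) = 0.32214 / 0.95022 ≈ 0.3390

PS ≈ 0.339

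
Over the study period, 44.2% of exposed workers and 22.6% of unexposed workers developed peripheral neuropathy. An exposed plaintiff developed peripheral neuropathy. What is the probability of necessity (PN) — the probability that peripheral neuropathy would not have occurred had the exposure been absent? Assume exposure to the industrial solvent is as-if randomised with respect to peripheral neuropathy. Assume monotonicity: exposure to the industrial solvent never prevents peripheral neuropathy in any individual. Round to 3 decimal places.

PN ≈ 0.489

p₁ = 0.442, p₀ = 0.226.
Under exogeneity and monotonicity, PN = (p₁ − p₀) / p₁.
PN = (0.442 − 0.226) / 0.442 = 0.216 / 0.442 ≈ 0.4887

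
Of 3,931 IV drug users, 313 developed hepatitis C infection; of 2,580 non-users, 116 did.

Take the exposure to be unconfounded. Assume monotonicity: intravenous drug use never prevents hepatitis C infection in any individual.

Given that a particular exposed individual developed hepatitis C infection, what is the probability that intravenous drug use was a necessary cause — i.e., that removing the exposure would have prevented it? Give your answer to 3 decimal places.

PN ≈ 0.435

p₁ = P(outcome | exposed) = 313/3931 = 0.079624
p₀ = P(outcome | unexposed) = 116/2580 = 0.044961
Under exogeneity and monotonicity, PN = (p₁ − p₀) / p₁.
PN = (0.079624 − 0.044961) / 0.079624 = 0.034662 / 0.079624 ≈ 0.4353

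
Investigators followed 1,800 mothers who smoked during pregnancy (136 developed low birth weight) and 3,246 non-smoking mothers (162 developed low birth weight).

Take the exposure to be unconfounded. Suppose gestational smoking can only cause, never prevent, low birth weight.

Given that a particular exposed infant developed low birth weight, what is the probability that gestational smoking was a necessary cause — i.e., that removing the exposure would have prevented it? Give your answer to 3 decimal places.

p₁ = P(outcome | exposed) = 136/1800 = 0.075556
p₀ = P(outcome | unexposed) = 162/3246 = 0.049908
Under exogeneity and monotonicity, PN = (p₁ − p₀) / p₁.
PN = (0.075556 − 0.049908) / 0.075556 = 0.025648 / 0.075556 ≈ 0.3395

PN ≈ 0.339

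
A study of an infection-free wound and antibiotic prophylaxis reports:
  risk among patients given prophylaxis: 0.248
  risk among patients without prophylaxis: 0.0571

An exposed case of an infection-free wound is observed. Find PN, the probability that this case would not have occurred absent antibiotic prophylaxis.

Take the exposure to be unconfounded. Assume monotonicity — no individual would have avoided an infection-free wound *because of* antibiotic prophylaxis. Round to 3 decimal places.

PN ≈ 0.770

Let p₁ = 0.248, p₀ = 0.0571.
Under exogeneity and monotonicity, PN = (p₁ − p₀) / p₁.
PN = (0.248 − 0.0571) / 0.248 = 0.1909 / 0.248 ≈ 0.7698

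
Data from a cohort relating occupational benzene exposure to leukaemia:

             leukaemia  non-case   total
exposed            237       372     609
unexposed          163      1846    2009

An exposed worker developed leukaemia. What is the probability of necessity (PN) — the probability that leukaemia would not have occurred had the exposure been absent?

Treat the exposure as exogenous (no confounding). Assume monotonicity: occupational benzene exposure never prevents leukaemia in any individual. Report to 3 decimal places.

p₁ = P(outcome | exposed) = 237/609 = 0.38916
p₀ = P(outcome | unexposed) = 163/2009 = 0.081135
Under exogeneity and monotonicity, PN = (p₁ − p₀)/p₁.
PN = (0.38916 − 0.081135) / 0.38916 ≈ 0.7915

PN ≈ 0.792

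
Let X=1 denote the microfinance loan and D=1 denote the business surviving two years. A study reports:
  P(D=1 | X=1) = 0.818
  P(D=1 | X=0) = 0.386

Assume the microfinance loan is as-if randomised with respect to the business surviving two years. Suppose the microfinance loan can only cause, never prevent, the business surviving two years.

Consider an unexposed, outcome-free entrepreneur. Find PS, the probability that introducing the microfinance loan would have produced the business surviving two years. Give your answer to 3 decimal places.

Let p₁ = 0.818, p₀ = 0.386.
Under exogeneity and monotonicity, PS = (p₁ − p₀) / (1 − p₀).
PS = (0.818 − 0.386) / (1 − 0.386) = 0.432 / 0.614 ≈ 0.7036

PS ≈ 0.704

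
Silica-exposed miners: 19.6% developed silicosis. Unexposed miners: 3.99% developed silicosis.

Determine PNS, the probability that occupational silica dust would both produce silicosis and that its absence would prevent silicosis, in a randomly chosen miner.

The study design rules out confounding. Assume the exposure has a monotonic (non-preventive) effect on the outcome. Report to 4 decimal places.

PNS ≈ 0.1561

p₁ = 0.196, p₀ = 0.0399.
Under exogeneity and monotonicity, PNS = p₁ − p₀.
PNS = 0.196 − 0.0399 = 0.1561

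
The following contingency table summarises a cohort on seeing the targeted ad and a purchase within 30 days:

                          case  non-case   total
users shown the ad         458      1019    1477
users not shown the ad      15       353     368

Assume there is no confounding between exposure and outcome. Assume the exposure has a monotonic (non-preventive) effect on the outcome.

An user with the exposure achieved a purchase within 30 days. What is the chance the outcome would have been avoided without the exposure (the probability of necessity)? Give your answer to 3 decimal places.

p₁ = P(outcome | exposed) = 458/1477 = 0.31009
p₀ = P(outcome | unexposed) = 15/368 = 0.040761
Under exogeneity and monotonicity, PN = (p₁ − p₀) / p₁.
PN = (0.31009 − 0.040761) / 0.31009 = 0.26933 / 0.31009 ≈ 0.8686

PN ≈ 0.869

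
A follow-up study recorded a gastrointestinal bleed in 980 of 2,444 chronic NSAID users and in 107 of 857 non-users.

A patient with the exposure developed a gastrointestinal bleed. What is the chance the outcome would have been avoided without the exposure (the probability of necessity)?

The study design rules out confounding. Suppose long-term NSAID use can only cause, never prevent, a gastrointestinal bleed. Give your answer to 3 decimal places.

PN ≈ 0.689

p₁ = P(outcome | exposed) = 980/2444 = 0.40098
p₀ = P(outcome | unexposed) = 107/857 = 0.12485
Under exogeneity and monotonicity, PN = (p₁ − p₀) / p₁.
PN = (0.40098 − 0.12485) / 0.40098 = 0.27613 / 0.40098 ≈ 0.6886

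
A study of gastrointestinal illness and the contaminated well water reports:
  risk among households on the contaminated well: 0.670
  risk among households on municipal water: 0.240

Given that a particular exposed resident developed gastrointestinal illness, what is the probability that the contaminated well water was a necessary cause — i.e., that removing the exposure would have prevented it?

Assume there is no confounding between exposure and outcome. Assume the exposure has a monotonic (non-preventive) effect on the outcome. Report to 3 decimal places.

PN ≈ 0.642

Let p₁ = 0.67, p₀ = 0.24.
Under exogeneity and monotonicity, PN = (p₁ − p₀) / p₁.
PN = (0.67 − 0.24) / 0.67 = 0.43 / 0.67 ≈ 0.6418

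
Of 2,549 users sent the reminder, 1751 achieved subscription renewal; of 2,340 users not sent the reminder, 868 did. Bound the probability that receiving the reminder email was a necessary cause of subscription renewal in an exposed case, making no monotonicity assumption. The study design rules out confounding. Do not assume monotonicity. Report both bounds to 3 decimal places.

p₁ = P(outcome | exposed) = 1751/2549 = 0.68694
p₀ = P(outcome | unexposed) = 868/2340 = 0.37094
Under exogeneity alone the bounds on PN are max{0,(p₁−p₀)/p₁} ≤ PN ≤ min{1,(1−p₀)/p₁}.
  lower = (p₁ − p₀)/p₁ = 0.316 / 0.68694 ≈ 0.4600
  upper = min{1, (1 − p₀)/p₁} = 0.62906 / 0.68694 ≈ 0.9157

0.460 ≤ PN ≤ 0.916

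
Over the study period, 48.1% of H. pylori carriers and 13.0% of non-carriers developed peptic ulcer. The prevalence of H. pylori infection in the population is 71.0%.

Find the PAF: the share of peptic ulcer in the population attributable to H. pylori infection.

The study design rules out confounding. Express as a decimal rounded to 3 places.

PAF ≈ 0.657

p₁ = 0.481, p₀ = 0.13.
Overall risk P(Y=1) = π·p₁ + (1−π)·p₀ = 0.71×0.481 + 0.29×0.13 = 0.37921.
Under exogeneity, PAF = [P(Y=1) − p₀] / P(Y=1).
PAF = (0.37921 − 0.13) / 0.37921 ≈ 0.6572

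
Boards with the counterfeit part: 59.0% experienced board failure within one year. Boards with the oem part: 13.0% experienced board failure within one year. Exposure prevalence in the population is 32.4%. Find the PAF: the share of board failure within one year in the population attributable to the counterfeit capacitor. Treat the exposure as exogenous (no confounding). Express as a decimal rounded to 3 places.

p₁ = 0.59, p₀ = 0.13.
Overall risk P(Y=1) = π·p₁ + (1−π)·p₀ = 0.324×0.59 + 0.676×0.13 = 0.27904.
Under exogeneity, PAF = [P(Y=1) − p₀] / P(Y=1).
PAF = (0.27904 − 0.13) / 0.27904 ≈ 0.5341

PAF ≈ 0.534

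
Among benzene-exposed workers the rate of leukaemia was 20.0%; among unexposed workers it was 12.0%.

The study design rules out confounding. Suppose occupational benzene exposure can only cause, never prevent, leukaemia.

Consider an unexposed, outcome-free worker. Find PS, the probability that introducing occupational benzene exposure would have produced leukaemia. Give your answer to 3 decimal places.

p₁ = 0.2, p₀ = 0.12.
Under exogeneity and monotonicity, PS = (p₁ − p₀) / (1 − p₀).
PS = (0.2 − 0.12) / (1 − 0.12) = 0.08 / 0.88 ≈ 0.0909

PS ≈ 0.091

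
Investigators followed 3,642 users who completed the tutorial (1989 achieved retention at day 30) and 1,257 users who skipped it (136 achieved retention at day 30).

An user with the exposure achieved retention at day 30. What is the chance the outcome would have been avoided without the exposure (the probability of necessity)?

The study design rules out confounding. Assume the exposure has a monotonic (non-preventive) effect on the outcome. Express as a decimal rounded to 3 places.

PN ≈ 0.802

p₁ = P(outcome | exposed) = 1989/3642 = 0.54613
p₀ = P(outcome | unexposed) = 136/1257 = 0.10819
Under exogeneity and monotonicity, PN = (p₁ − p₀) / p₁.
PN = (0.54613 − 0.10819) / 0.54613 = 0.43793 / 0.54613 ≈ 0.8019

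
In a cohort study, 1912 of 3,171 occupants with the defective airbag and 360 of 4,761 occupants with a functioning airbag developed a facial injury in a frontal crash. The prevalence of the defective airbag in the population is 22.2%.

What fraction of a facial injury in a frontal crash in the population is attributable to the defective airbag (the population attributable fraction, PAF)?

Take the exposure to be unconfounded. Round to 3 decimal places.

PAF ≈ 0.608

p₁ = P(outcome | exposed) = 1912/3171 = 0.60296
p₀ = P(outcome | unexposed) = 360/4761 = 0.075614
Overall risk P(Y=1) = π·p₁ + (1−π)·p₀ = 0.222×0.60296 + 0.778×0.075614 = 0.19269.
Under exogeneity, PAF = [P(Y=1) − p₀] / P(Y=1).
PAF = (0.19269 − 0.075614) / 0.19269 ≈ 0.6076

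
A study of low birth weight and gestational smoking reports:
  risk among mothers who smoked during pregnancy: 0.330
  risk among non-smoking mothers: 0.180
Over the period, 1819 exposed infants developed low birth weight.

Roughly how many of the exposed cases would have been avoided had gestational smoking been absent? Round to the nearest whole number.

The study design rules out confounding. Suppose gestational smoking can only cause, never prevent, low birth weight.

about 827 cases

Let p₁ = 0.33, p₀ = 0.18.
PN = (p₁ − p₀)/p₁ = (0.33 − 0.18) / 0.33 ≈ 0.45455.
Attributable cases ≈ PN × (exposed cases) = 0.45455 × 1819 ≈ 826.82.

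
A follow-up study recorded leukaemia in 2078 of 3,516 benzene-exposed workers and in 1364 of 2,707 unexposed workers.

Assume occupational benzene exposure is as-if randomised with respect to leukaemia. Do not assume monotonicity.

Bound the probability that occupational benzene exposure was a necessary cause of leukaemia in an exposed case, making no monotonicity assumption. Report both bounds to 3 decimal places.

0.147 ≤ PN ≤ 0.839

p₁ = P(outcome | exposed) = 2078/3516 = 0.59101
p₀ = P(outcome | unexposed) = 1364/2707 = 0.50388
Under exogeneity alone the bounds on PN are max{0,(p₁−p₀)/p₁} ≤ PN ≤ min{1,(1−p₀)/p₁}.
  lower = (p₁ − p₀)/p₁ = 0.087134 / 0.59101 ≈ 0.1474
  upper = min{1, (1 − p₀)/p₁} = 0.49612 / 0.59101 ≈ 0.8394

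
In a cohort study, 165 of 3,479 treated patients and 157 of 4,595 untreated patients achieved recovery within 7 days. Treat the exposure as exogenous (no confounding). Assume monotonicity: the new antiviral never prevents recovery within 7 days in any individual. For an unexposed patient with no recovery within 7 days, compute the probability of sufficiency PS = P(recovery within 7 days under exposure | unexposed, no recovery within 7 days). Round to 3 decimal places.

p₁ = P(outcome | exposed) = 165/3479 = 0.047427
p₀ = P(outcome | unexposed) = 157/4595 = 0.034168
Under exogeneity and monotonicity, PS = (p₁ − p₀) / (1 − p₀).
PS = (0.047427 − 0.034168) / (1 − 0.034168) = 0.01326 / 0.96583 ≈ 0.0137

PS ≈ 0.014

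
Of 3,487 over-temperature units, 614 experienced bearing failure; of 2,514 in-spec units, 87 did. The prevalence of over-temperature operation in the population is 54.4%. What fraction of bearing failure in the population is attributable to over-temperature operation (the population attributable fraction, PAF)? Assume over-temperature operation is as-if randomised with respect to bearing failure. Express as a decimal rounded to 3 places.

PAF ≈ 0.690

p₁ = P(outcome | exposed) = 614/3487 = 0.17608
p₀ = P(outcome | unexposed) = 87/2514 = 0.034606
Overall risk P(Y=1) = π·p₁ + (1−π)·p₀ = 0.544×0.17608 + 0.456×0.034606 = 0.11157.
Under exogeneity, PAF = [P(Y=1) − p₀] / P(Y=1).
PAF = (0.11157 − 0.034606) / 0.11157 ≈ 0.6898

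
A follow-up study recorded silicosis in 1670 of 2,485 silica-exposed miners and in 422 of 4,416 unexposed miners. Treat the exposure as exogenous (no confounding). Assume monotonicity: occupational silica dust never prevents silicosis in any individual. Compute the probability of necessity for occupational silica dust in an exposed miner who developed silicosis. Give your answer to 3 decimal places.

p₁ = P(outcome | exposed) = 1670/2485 = 0.67203
p₀ = P(outcome | unexposed) = 422/4416 = 0.095562
Under exogeneity and monotonicity, PN = (p₁ − p₀) / p₁.
PN = (0.67203 − 0.095562) / 0.67203 = 0.57647 / 0.67203 ≈ 0.8578

PN ≈ 0.858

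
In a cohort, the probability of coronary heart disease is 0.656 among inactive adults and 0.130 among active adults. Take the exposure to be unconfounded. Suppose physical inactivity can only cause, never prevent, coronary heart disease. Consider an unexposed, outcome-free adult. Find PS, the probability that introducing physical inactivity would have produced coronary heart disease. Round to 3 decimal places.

PS ≈ 0.605

Let p₁ = 0.656, p₀ = 0.13.
Under exogeneity and monotonicity, PS = (p₁ − p₀) / (1 − p₀).
PS = (0.656 − 0.13) / (1 − 0.13) = 0.526 / 0.87 ≈ 0.6046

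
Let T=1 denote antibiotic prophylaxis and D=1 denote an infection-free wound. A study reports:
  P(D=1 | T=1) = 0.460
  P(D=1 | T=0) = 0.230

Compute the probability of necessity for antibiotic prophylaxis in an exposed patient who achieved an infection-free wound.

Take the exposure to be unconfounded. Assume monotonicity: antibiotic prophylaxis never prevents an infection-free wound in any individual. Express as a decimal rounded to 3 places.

Let p₁ = 0.46, p₀ = 0.23.
Under exogeneity and monotonicity, PN = (p₁ − p₀) / p₁.
PN = (0.46 − 0.23) / 0.46 = 0.23 / 0.46 ≈ 0.5000

PN ≈ 0.500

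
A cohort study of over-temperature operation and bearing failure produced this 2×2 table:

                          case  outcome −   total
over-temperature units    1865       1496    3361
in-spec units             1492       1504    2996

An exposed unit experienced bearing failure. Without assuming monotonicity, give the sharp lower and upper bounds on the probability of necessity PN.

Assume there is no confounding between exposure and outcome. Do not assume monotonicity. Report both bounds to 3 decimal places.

p₁ = P(outcome | exposed) = 1865/3361 = 0.55489
p₀ = P(outcome | unexposed) = 1492/2996 = 0.498
Under exogeneity alone the bounds on PN are max{0,(p₁−p₀)/p₁} ≤ PN ≤ min{1,(1−p₀)/p₁}.
  lower = (p₁ − p₀)/p₁ = 0.056897 / 0.55489 ≈ 0.1025
  upper = min{1, (1 − p₀)/p₁} = 0.502 / 0.55489 ≈ 0.9047

0.103 ≤ PN ≤ 0.905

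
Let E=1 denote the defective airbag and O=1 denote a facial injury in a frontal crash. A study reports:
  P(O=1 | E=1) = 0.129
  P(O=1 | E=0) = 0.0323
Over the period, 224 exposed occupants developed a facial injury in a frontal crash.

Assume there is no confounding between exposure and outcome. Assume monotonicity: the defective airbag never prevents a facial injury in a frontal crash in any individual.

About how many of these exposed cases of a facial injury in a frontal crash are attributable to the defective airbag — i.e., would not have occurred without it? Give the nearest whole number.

about 168 cases

Let p₁ = 0.129, p₀ = 0.0323.
PN = (p₁ − p₀)/p₁ = (0.129 − 0.0323) / 0.129 ≈ 0.74961.
Attributable cases ≈ PN × (exposed cases) = 0.74961 × 224 ≈ 167.91.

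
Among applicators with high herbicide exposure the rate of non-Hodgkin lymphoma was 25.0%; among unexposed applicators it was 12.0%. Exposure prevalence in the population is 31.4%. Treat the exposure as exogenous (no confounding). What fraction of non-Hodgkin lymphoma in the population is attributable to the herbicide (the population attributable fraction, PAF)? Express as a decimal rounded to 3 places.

p₁ = 0.25, p₀ = 0.12.
Overall risk P(Y=1) = π·p₁ + (1−π)·p₀ = 0.314×0.25 + 0.686×0.12 = 0.16082.
Under exogeneity, PAF = [P(Y=1) − p₀] / P(Y=1).
PAF = (0.16082 − 0.12) / 0.16082 ≈ 0.2538

PAF ≈ 0.254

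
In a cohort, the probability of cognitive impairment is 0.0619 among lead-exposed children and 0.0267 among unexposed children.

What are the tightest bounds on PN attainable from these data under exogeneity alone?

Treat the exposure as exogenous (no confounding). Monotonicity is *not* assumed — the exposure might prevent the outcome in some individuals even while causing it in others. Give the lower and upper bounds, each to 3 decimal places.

Let p₁ = 0.0619, p₀ = 0.0267.
Under exogeneity alone the bounds on PN are max{0,(p₁−p₀)/p₁} ≤ PN ≤ min{1,(1−p₀)/p₁}.
  lower = (p₁ − p₀)/p₁ = 0.0352 / 0.0619 ≈ 0.5687
  upper = min{1, (1 − p₀)/p₁} = 0.9733 / 0.0619 ≈ 15.7237 → capped at 1

0.569 ≤ PN ≤ 1.000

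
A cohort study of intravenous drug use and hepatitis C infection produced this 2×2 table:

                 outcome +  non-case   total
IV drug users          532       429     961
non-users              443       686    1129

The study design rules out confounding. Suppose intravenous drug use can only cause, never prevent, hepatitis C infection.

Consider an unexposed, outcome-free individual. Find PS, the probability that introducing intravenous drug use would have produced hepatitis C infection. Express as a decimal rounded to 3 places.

PS ≈ 0.265

p₁ = P(outcome | exposed) = 532/961 = 0.55359
p₀ = P(outcome | unexposed) = 443/1129 = 0.39238
Under exogeneity and monotonicity, PS = (p₁ − p₀)/(1 − p₀).
PS = (0.55359 − 0.39238) / 0.60762 ≈ 0.2653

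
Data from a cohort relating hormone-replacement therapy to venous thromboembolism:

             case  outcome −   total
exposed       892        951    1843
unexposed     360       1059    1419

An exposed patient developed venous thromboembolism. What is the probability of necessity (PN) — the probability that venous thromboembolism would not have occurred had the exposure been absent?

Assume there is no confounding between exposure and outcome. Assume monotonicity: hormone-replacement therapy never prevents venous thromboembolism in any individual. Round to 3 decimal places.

p₁ = P(outcome | exposed) = 892/1843 = 0.48399
p₀ = P(outcome | unexposed) = 360/1419 = 0.2537
Under exogeneity and monotonicity, PN = (p₁ − p₀) / p₁.
PN = (0.48399 − 0.2537) / 0.48399 = 0.23029 / 0.48399 ≈ 0.4758

PN ≈ 0.476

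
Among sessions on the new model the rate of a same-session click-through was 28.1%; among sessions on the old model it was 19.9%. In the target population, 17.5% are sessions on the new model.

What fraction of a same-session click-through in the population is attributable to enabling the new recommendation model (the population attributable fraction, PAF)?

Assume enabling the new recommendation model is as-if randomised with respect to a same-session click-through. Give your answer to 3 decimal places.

p₁ = 0.281, p₀ = 0.199.
Overall risk P(Y=1) = π·p₁ + (1−π)·p₀ = 0.175×0.281 + 0.825×0.199 = 0.21335.
Under exogeneity, PAF = [P(Y=1) − p₀] / P(Y=1).
PAF = (0.21335 − 0.199) / 0.21335 ≈ 0.0673

PAF ≈ 0.067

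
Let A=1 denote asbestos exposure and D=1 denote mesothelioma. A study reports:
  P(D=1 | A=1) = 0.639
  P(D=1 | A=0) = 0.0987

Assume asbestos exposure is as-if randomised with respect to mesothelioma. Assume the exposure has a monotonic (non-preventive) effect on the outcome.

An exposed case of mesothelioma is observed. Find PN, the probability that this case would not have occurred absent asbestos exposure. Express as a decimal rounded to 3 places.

Let p₁ = 0.639, p₀ = 0.0987.
Under exogeneity and monotonicity, PN = (p₁ − p₀) / p₁.
PN = (0.639 − 0.0987) / 0.639 = 0.5403 / 0.639 ≈ 0.8455

PN ≈ 0.846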